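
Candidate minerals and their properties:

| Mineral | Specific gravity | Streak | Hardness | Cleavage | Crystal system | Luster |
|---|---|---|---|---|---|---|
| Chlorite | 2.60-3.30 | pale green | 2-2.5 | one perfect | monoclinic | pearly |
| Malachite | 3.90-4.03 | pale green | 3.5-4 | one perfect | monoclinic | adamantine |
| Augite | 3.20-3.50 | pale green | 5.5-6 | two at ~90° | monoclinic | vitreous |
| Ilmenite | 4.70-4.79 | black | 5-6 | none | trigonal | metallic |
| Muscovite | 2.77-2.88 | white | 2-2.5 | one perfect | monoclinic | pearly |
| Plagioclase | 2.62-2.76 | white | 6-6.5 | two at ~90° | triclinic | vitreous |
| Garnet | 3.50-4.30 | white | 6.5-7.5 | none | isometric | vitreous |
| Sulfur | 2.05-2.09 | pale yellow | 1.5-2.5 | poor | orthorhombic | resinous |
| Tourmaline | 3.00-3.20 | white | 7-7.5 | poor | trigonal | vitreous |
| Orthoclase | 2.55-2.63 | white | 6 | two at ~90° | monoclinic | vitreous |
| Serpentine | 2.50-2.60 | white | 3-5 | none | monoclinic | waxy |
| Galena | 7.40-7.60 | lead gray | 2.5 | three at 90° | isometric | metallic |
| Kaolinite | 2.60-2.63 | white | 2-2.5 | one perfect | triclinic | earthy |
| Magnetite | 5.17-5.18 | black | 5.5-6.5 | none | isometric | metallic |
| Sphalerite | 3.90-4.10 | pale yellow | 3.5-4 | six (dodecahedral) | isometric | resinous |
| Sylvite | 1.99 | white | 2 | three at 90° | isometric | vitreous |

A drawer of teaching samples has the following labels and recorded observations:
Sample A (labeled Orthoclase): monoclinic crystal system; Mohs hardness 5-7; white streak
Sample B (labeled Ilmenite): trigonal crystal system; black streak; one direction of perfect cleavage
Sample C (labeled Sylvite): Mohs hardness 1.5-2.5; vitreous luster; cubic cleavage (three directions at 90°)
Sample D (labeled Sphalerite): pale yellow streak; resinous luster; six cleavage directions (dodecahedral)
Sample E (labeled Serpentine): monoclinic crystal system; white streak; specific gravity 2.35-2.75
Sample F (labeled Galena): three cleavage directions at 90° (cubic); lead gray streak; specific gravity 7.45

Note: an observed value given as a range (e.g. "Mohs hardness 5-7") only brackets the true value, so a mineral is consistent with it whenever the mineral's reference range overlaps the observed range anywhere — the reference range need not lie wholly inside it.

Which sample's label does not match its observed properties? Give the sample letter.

Sample A: observations are consistent with Orthoclase.
Sample B: Ilmenite has cleavage none, but the record shows one direction of perfect cleavage — this label is wrong.
Sample C: observations are consistent with Sylvite.
Sample D: observations are consistent with Sphalerite.
Sample E: observations are consistent with Serpentine.
Sample F: observations are consistent with Galena.
Only sample B is inconsistent with its label.

B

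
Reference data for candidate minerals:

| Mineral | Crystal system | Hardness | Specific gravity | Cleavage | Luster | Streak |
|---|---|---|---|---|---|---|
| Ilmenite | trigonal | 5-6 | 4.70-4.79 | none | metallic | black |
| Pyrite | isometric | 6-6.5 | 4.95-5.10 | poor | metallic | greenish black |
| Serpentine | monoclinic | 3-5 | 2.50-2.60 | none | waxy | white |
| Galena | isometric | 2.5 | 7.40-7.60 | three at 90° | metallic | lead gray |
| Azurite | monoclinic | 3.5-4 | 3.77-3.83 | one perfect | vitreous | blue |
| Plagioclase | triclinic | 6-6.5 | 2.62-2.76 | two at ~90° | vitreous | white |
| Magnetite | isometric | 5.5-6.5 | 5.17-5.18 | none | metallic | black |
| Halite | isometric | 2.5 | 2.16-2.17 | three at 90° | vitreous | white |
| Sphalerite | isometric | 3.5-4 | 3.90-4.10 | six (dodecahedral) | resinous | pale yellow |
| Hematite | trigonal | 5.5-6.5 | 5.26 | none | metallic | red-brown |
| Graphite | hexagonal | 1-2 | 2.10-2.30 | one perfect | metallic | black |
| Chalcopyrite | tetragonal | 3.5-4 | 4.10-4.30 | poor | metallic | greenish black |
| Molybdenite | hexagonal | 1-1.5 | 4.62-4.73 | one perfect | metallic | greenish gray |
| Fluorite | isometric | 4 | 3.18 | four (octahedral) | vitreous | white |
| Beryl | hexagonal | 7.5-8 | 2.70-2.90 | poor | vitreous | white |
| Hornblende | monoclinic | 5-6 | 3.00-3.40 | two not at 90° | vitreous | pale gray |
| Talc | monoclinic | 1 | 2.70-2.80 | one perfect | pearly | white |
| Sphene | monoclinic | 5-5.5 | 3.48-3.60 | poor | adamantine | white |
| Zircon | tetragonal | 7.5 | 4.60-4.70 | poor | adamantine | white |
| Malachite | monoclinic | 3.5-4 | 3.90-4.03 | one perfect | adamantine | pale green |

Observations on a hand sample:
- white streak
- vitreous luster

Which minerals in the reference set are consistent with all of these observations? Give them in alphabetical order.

White streak — Serpentine, Plagioclase, Halite, Fluorite, Beryl, Talc, Sphene, Zircon remain.
Vitreous luster rules out Serpentine, Talc, Sphene, Zircon.
Consistent with every observation: Beryl, Fluorite, Halite, Plagioclase.

Beryl, Fluorite, Halite, Plagioclase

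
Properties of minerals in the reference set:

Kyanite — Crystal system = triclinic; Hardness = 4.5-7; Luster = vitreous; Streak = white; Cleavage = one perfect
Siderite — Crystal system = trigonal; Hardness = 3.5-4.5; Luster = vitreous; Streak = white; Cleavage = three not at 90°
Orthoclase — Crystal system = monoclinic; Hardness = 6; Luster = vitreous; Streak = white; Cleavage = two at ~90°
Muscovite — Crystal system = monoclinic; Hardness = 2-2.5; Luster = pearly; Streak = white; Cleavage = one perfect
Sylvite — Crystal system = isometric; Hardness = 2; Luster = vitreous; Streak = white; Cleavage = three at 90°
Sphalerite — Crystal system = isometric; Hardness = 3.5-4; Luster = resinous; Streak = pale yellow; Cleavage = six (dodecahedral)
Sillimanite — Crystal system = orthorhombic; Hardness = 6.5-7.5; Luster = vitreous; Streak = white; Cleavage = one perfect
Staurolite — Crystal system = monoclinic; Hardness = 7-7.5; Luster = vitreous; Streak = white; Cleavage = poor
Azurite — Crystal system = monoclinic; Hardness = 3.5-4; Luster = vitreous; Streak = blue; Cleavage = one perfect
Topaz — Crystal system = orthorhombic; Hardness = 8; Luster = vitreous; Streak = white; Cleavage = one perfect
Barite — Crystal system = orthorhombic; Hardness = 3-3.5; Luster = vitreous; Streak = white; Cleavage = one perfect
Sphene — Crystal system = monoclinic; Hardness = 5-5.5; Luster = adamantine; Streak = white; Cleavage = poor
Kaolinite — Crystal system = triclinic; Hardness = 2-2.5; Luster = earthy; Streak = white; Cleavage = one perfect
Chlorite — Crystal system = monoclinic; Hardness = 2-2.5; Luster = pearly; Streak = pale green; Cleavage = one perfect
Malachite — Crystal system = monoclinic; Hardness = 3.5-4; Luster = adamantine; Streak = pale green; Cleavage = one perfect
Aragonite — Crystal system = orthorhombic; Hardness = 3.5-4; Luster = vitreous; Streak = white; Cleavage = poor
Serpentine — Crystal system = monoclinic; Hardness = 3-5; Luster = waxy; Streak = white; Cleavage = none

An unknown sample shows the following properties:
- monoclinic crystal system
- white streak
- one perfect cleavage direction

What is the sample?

Muscovite

Monoclinic crystal system: leaves Orthoclase, Muscovite, Staurolite, Azurite, Sphene, Chlorite, Malachite, Serpentine.
White streak excludes Azurite, Chlorite, Malachite.
One perfect cleavage direction: leaves Muscovite.
Only Muscovite satisfies all observations.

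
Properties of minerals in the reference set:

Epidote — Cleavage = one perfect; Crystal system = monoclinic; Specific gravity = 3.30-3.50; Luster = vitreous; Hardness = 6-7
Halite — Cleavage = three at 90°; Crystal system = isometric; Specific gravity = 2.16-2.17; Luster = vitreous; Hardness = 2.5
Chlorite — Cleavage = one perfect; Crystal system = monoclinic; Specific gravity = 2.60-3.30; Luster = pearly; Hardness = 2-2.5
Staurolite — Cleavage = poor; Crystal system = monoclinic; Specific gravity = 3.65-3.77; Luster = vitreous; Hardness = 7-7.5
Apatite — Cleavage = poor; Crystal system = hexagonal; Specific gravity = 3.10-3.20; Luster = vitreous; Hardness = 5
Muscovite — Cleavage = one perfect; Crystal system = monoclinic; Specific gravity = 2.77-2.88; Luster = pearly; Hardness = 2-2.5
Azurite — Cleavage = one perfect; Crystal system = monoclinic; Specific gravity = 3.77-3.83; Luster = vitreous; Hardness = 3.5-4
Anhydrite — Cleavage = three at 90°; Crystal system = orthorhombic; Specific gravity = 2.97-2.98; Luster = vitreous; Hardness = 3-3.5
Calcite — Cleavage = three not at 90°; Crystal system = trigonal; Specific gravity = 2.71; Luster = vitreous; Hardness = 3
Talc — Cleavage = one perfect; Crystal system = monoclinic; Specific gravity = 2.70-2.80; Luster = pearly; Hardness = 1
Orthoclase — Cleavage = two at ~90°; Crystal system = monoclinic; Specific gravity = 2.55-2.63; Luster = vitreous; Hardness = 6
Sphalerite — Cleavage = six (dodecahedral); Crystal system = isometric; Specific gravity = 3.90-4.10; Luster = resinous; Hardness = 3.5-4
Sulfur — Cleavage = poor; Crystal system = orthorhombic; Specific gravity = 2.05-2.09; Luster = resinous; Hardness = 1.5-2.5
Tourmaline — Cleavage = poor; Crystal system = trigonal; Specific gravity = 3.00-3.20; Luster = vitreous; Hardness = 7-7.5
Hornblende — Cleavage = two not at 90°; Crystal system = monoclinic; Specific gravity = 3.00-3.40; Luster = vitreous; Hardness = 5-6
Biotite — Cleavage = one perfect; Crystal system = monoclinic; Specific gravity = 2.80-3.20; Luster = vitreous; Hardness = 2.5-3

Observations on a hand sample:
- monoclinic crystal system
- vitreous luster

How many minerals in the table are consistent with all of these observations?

6

Monoclinic crystal system: leaves Epidote, Chlorite, Staurolite, Muscovite, Azurite, Talc, Orthoclase, Hornblende, Biotite.
Vitreous luster excludes Chlorite, Muscovite, Talc.
The minerals that satisfy all observations are Azurite, Biotite, Epidote, Hornblende, Orthoclase, Staurolite.
That is 6 minerals.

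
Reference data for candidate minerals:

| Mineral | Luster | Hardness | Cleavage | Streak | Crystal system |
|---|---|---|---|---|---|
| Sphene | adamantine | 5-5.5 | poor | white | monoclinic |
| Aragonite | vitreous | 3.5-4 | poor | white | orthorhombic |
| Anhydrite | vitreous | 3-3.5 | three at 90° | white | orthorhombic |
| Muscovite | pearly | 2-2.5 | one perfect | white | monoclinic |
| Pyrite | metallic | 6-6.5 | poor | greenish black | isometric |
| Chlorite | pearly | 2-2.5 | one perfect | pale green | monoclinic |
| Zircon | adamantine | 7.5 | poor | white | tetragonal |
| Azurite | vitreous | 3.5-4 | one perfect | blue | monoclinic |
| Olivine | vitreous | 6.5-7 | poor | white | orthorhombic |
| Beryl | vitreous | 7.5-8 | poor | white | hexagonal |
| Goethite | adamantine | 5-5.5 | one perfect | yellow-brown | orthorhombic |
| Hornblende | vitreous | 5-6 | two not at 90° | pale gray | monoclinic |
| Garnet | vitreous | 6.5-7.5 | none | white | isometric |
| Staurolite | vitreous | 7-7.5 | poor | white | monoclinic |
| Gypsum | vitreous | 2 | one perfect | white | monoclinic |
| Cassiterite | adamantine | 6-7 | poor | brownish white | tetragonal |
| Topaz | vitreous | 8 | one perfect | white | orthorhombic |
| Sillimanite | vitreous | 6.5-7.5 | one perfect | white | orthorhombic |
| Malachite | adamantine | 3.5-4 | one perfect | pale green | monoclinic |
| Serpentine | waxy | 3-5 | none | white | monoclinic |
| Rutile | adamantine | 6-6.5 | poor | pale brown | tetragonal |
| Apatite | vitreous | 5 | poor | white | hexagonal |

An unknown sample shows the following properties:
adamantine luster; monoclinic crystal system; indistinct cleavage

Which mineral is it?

Adamantine luster — narrows the field to Sphene, Zircon, Goethite, Cassiterite, Malachite, Rutile.
Monoclinic crystal system — Sphene, Malachite remain.
Indistinct cleavage excludes Malachite.
The only mineral consistent with every observation is Sphene.

Sphene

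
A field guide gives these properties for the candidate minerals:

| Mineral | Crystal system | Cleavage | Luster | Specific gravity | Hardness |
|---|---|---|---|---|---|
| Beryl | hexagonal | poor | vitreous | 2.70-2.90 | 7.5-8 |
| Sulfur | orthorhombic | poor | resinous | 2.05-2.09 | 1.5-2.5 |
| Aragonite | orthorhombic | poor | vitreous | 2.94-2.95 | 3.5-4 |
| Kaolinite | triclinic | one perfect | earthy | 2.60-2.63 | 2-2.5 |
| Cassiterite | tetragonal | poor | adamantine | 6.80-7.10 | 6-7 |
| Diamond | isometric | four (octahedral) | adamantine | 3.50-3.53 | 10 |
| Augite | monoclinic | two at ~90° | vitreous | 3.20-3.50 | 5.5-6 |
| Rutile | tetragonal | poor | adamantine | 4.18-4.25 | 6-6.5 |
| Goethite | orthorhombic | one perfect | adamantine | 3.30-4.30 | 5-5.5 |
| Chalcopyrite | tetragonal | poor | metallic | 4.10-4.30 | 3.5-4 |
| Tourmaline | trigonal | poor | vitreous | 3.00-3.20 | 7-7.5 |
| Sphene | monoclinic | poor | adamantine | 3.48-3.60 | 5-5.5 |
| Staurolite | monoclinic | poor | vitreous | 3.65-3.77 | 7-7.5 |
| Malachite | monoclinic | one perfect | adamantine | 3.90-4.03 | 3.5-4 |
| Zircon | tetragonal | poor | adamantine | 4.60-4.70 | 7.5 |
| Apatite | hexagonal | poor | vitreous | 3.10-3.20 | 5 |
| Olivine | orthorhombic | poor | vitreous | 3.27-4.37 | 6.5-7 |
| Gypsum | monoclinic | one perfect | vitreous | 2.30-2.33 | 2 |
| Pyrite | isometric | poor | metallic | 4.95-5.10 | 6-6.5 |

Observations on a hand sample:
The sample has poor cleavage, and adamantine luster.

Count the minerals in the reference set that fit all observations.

4

Poor cleavage rules out Kaolinite, Diamond, Augite, Goethite, Malachite, Gypsum.
Adamantine luster: leaves Cassiterite, Rutile, Sphene, Zircon.
Remaining candidates: Cassiterite, Rutile, Sphene, Zircon.
That is 4 minerals.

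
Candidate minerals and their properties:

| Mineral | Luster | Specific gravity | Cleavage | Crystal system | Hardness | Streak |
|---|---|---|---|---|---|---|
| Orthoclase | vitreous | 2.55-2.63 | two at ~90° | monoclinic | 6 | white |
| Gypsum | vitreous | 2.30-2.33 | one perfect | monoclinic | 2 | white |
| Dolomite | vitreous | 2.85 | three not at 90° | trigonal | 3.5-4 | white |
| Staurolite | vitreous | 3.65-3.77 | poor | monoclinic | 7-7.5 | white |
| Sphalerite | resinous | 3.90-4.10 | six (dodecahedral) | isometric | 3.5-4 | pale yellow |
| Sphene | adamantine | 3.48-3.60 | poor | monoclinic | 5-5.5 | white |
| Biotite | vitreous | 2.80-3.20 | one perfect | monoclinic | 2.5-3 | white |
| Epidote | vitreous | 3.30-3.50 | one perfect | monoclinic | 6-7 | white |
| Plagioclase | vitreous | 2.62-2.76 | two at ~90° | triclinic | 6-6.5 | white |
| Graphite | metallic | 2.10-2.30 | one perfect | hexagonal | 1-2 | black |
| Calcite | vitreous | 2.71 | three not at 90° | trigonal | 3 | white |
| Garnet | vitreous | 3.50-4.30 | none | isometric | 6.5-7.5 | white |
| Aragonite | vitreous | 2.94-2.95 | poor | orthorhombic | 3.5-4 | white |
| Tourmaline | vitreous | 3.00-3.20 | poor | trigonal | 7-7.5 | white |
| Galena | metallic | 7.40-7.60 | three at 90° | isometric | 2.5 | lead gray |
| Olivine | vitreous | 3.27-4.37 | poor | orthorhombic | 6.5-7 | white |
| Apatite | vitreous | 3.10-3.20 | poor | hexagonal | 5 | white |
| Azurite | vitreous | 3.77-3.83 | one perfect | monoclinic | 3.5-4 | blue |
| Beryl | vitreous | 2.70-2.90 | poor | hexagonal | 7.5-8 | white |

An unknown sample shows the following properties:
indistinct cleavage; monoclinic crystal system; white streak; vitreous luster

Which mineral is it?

Indistinct cleavage — narrows the field to Staurolite, Sphene, Aragonite, Tourmaline, Olivine, Apatite, Beryl.
Monoclinic crystal system — narrows the field to Staurolite, Sphene.
White streak — every remaining candidate is consistent.
Vitreous luster is inconsistent with Sphene.
Staurolite is the sole remaining match.

Staurolite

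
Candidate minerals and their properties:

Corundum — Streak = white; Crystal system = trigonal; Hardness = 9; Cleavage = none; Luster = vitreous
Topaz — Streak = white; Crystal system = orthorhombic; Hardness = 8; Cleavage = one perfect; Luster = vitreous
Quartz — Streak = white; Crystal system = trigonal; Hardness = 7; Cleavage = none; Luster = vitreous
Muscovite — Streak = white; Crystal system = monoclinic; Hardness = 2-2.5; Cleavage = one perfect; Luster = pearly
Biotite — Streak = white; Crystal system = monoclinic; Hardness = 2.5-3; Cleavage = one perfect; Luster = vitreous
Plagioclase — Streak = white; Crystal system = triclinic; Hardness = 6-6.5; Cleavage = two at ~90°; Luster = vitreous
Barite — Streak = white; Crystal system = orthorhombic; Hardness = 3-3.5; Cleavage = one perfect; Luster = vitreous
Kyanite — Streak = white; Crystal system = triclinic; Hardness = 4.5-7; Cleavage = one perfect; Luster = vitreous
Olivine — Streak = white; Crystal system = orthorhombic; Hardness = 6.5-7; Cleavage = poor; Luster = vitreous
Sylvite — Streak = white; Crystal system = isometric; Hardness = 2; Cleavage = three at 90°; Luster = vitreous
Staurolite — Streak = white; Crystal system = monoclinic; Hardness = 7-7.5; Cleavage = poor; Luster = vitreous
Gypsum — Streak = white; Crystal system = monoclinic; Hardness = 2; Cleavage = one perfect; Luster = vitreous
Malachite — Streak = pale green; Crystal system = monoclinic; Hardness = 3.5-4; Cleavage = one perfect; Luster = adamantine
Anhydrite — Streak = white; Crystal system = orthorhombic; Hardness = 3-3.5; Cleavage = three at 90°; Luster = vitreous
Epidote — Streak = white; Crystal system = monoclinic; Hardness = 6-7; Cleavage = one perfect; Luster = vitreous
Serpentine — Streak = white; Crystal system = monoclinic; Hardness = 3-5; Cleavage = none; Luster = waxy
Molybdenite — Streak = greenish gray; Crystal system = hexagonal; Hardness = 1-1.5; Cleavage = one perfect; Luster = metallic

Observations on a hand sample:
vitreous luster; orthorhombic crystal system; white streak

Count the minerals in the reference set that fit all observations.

4

Vitreous luster rules out Muscovite, Malachite, Serpentine, Molybdenite.
Orthorhombic crystal system: narrows the field to Topaz, Barite, Olivine, Anhydrite.
White streak: every remaining candidate is consistent.
The minerals that satisfy all observations are Anhydrite, Barite, Olivine, Topaz.
That is 4 minerals.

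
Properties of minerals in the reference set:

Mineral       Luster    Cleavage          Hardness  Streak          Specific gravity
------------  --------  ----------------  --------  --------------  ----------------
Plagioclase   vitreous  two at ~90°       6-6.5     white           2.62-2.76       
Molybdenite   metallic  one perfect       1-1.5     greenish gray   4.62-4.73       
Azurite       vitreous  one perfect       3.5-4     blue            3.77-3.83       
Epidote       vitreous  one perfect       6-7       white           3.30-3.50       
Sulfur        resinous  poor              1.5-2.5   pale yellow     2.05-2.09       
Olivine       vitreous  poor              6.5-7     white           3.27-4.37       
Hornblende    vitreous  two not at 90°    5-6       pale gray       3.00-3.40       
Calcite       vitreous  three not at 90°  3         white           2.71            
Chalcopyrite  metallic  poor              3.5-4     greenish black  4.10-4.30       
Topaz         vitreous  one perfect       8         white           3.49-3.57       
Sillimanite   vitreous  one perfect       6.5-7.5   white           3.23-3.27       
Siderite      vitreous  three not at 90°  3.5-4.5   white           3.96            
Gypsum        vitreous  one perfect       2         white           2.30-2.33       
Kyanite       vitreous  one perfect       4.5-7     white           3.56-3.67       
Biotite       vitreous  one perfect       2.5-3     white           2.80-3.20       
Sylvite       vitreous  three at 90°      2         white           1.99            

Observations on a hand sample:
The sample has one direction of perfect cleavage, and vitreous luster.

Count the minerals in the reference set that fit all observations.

7

One direction of perfect cleavage: only Molybdenite, Azurite, Epidote, Topaz, Sillimanite, Gypsum, Kyanite, Biotite remain.
Vitreous luster excludes Molybdenite.
The minerals that satisfy all observations are Azurite, Biotite, Epidote, Gypsum, Kyanite, Sillimanite, Topaz.
That is 7 minerals.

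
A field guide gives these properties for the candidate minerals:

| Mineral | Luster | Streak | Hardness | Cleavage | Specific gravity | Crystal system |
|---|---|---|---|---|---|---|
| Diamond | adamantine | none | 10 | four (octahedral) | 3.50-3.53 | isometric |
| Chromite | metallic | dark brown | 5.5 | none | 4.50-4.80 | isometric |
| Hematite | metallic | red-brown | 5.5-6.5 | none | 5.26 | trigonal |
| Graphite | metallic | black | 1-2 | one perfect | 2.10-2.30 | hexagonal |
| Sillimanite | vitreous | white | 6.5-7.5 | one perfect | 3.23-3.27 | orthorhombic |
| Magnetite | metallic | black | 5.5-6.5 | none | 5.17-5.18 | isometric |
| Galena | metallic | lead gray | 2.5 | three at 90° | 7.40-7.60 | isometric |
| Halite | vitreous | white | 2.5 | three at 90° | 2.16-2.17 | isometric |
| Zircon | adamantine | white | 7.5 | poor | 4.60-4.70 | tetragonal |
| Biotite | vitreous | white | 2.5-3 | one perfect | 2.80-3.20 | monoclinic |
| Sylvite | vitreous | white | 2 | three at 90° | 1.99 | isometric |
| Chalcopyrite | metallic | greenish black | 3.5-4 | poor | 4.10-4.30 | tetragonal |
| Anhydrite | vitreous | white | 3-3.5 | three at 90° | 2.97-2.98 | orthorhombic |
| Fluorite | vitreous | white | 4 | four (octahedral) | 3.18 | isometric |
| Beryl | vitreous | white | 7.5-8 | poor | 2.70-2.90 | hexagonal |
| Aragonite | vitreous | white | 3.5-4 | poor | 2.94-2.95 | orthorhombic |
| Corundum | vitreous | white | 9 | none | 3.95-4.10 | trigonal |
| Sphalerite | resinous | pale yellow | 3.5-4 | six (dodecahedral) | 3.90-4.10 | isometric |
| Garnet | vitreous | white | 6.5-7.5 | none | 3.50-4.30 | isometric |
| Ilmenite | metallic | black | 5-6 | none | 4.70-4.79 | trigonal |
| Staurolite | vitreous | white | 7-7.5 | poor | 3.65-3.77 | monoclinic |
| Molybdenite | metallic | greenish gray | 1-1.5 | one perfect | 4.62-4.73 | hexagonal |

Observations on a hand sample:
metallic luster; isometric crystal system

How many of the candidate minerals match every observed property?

3

Metallic luster: only Chromite, Hematite, Graphite, Magnetite, Galena, Chalcopyrite, Ilmenite, Molybdenite remain.
Isometric crystal system: Chromite, Magnetite, Galena remain.
Consistent with every observation: Chromite, Galena, Magnetite.
That is 3 minerals.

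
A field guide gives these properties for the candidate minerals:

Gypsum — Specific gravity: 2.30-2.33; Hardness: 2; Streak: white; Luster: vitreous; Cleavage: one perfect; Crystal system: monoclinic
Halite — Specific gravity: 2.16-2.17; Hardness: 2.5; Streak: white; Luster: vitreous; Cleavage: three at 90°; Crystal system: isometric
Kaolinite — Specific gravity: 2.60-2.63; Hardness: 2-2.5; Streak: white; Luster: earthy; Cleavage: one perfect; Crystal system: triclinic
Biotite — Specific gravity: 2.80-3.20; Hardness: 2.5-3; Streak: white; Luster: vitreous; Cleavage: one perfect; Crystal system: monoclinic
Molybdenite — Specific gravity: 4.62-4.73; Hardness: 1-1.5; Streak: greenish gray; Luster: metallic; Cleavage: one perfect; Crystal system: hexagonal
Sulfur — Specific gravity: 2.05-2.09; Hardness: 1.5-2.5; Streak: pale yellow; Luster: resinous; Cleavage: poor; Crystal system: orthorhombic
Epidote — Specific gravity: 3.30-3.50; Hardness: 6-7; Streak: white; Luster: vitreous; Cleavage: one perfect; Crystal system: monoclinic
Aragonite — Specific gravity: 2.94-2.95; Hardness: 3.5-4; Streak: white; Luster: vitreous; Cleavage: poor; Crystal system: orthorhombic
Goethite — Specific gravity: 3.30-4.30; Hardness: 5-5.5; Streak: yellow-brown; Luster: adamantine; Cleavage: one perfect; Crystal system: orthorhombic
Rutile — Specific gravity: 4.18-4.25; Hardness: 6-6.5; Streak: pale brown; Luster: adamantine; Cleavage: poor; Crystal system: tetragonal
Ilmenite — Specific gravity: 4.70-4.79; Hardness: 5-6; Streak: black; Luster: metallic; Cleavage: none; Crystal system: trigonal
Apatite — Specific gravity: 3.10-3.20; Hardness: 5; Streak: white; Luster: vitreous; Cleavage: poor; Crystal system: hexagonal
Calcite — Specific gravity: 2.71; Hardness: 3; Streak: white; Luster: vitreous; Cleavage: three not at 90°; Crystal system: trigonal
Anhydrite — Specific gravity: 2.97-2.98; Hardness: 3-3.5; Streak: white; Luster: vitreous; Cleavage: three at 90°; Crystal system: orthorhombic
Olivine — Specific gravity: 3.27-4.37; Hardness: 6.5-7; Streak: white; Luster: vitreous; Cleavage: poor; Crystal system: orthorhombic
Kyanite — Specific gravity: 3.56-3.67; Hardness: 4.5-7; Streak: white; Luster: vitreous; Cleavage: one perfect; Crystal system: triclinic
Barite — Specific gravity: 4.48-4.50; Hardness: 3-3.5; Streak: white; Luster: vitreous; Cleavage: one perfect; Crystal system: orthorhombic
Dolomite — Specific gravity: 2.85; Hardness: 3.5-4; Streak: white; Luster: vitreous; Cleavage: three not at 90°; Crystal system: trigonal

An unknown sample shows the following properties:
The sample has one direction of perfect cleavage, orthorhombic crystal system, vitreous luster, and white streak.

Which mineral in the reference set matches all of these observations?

Barite

One direction of perfect cleavage — only Gypsum, Kaolinite, Biotite, Molybdenite, Epidote, Goethite, Kyanite, Barite remain.
Orthorhombic crystal system — only Goethite, Barite remain.
Vitreous luster rules out Goethite.
White streak — no further eliminations.
Only Barite satisfies all observations.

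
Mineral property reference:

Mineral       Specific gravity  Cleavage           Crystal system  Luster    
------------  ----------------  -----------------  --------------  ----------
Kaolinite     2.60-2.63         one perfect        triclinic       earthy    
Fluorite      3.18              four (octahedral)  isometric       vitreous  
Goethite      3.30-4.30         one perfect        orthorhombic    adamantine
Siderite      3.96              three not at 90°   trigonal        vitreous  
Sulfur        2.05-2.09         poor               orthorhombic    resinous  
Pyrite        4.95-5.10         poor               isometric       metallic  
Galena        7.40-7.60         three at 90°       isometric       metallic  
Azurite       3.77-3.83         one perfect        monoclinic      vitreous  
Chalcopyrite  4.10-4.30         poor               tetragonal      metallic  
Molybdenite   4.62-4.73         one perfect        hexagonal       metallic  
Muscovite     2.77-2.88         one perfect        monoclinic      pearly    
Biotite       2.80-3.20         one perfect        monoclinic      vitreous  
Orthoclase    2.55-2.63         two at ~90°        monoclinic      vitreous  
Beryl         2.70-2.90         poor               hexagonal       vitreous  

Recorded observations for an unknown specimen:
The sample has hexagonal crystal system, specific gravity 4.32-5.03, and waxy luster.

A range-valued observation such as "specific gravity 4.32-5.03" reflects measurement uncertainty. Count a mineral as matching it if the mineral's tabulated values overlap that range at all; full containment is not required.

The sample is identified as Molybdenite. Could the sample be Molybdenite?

No

Hexagonal crystal system — matches Molybdenite (hexagonal system).
Specific gravity 4.32-5.03 — matches Molybdenite (SG 4.62-4.73).
Waxy luster — Molybdenite has metallic luster; inconsistent.
The luster observation rules out Molybdenite.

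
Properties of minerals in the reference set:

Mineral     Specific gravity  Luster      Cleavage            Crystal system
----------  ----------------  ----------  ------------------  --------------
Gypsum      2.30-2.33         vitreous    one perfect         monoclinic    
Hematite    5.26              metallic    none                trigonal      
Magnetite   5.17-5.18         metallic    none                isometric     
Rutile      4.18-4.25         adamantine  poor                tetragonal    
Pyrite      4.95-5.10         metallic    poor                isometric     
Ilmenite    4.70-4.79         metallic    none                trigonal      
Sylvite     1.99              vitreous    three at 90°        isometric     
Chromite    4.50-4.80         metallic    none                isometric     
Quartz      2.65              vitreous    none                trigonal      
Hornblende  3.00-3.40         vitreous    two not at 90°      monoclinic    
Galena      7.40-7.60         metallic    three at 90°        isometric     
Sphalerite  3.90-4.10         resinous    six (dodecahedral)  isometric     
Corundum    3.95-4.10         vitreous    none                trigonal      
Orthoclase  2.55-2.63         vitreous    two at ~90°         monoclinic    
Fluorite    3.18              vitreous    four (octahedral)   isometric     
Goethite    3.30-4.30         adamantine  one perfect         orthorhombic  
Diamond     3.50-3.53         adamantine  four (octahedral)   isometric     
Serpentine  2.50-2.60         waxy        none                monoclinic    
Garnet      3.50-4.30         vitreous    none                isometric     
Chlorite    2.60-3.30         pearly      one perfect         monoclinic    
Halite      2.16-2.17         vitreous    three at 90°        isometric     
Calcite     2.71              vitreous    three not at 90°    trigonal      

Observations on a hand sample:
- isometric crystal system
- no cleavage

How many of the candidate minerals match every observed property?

Isometric crystal system: narrows the field to Magnetite, Pyrite, Sylvite, Chromite, Galena, Sphalerite, Fluorite, Diamond, Garnet, Halite.
No cleavage: Magnetite, Chromite, Garnet remain.
Remaining candidates: Chromite, Garnet, Magnetite.
That is 3 minerals.

3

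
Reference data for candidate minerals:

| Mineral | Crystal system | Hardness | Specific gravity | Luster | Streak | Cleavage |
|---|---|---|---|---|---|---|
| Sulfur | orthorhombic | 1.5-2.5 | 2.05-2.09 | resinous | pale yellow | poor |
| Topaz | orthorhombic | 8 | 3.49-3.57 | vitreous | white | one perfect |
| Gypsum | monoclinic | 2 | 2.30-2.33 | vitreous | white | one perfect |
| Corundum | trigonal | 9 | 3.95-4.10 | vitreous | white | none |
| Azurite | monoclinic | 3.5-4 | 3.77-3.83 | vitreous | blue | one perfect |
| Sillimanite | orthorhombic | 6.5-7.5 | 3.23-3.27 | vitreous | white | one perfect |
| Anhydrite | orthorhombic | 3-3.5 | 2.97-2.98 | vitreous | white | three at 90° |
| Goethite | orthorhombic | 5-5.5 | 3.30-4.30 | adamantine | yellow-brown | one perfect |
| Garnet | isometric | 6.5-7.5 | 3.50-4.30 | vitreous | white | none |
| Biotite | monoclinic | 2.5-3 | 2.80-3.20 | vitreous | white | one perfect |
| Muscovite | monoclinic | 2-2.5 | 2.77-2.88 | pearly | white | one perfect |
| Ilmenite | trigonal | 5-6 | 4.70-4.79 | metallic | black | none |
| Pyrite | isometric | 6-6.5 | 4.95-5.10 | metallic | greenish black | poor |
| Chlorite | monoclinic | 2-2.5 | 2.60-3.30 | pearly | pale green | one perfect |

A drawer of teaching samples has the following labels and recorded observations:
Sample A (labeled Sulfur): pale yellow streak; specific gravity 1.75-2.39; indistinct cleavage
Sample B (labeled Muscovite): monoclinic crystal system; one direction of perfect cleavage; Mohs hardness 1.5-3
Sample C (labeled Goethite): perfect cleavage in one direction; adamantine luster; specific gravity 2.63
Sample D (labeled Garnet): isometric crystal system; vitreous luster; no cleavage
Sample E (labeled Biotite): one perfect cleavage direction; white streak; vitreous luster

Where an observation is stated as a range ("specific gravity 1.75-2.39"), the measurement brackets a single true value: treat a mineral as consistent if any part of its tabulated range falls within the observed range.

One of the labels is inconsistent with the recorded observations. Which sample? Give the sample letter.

C

Sample A: nothing contradicts Sulfur.
Sample B: nothing contradicts Muscovite.
Sample C: specific gravity 2.63 is outside the reference for Goethite (SG 3.30-4.30) — mislabeled.
Sample D: nothing contradicts Garnet.
Sample E: nothing contradicts Biotite.
Only sample C is inconsistent with its label.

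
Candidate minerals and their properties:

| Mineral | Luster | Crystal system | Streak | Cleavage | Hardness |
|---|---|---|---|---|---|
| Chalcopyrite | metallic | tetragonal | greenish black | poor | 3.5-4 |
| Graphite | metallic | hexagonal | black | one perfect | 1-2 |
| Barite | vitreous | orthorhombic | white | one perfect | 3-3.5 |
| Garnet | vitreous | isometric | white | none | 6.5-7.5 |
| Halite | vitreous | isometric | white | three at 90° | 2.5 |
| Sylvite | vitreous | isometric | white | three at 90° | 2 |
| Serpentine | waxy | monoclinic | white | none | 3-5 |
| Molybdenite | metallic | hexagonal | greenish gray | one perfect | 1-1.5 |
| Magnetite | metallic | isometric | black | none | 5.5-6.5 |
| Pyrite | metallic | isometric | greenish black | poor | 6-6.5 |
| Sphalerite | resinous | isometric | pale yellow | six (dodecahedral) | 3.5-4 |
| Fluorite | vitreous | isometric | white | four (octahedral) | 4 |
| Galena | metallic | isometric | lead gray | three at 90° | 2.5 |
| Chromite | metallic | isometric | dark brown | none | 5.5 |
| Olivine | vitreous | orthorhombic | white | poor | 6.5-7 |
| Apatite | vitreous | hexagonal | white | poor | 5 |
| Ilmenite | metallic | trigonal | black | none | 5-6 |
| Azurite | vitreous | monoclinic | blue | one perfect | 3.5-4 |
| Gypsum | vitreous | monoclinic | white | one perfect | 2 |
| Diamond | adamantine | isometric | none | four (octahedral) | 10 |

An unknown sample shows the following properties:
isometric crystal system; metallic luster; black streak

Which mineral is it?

Magnetite

Isometric crystal system: Garnet, Halite, Sylvite, Magnetite, Pyrite, Sphalerite, Fluorite, Galena, Chromite, Diamond remain.
Metallic luster: only Magnetite, Pyrite, Galena, Chromite remain.
Black streak: leaves Magnetite.
Magnetite is the sole remaining match.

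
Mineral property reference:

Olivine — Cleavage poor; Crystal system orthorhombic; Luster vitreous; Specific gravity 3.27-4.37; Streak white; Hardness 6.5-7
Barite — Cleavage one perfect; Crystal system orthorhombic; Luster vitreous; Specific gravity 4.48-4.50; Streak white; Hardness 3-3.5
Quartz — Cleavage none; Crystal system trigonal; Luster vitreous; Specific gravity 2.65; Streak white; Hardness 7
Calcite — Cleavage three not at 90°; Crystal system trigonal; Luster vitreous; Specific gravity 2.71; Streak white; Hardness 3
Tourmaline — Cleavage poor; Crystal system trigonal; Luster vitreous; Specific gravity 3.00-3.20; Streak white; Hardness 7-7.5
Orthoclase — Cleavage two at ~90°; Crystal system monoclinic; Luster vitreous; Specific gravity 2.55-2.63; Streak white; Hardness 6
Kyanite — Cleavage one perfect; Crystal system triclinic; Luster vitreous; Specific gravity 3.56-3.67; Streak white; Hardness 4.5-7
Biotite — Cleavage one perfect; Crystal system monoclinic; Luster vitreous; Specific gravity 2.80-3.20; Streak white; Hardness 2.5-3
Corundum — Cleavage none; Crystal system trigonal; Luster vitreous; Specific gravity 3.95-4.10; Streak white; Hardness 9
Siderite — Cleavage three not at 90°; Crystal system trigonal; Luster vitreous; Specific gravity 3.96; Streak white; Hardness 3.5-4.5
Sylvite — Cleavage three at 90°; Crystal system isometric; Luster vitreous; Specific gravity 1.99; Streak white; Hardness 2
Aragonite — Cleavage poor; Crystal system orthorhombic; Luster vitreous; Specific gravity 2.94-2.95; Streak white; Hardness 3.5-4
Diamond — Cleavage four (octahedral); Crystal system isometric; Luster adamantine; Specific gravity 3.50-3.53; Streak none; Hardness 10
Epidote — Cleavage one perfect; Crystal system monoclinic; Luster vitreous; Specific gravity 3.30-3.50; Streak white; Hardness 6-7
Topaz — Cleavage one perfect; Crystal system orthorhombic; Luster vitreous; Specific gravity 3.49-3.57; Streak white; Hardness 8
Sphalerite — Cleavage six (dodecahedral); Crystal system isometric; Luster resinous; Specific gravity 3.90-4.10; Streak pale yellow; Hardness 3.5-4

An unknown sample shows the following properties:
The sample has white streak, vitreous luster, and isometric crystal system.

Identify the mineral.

Sylvite

White streak is inconsistent with Diamond, Sphalerite.
Vitreous luster — consistent with all remaining minerals.
Isometric crystal system — only Sylvite remains.
The only mineral consistent with every observation is Sylvite.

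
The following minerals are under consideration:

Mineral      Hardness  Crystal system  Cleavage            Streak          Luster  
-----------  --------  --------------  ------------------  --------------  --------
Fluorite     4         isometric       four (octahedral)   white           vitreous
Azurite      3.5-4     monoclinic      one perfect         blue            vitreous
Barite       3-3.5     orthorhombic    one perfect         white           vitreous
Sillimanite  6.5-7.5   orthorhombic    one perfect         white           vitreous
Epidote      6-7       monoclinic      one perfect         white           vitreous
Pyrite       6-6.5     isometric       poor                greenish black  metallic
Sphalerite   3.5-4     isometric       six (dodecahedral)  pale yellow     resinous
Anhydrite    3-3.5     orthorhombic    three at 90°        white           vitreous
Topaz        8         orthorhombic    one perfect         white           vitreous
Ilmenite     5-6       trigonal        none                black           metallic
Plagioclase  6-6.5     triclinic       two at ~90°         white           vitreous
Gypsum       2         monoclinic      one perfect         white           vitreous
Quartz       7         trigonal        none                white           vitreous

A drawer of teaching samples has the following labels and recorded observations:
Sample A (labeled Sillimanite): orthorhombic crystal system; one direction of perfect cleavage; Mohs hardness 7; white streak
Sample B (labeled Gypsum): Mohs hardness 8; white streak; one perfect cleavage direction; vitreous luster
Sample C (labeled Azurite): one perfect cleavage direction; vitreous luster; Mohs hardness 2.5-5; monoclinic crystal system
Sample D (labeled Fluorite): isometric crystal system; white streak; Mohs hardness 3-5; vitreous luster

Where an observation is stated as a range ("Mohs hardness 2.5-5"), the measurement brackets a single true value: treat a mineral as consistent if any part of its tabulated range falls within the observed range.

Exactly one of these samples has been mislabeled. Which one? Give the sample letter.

B

Sample A: nothing contradicts Sillimanite.
Sample B: Gypsum has hardness 2, but the record shows Mohs hardness 8 — this label is wrong.
Sample C: nothing contradicts Azurite.
Sample D: nothing contradicts Fluorite.
Sample B is the mislabeled one.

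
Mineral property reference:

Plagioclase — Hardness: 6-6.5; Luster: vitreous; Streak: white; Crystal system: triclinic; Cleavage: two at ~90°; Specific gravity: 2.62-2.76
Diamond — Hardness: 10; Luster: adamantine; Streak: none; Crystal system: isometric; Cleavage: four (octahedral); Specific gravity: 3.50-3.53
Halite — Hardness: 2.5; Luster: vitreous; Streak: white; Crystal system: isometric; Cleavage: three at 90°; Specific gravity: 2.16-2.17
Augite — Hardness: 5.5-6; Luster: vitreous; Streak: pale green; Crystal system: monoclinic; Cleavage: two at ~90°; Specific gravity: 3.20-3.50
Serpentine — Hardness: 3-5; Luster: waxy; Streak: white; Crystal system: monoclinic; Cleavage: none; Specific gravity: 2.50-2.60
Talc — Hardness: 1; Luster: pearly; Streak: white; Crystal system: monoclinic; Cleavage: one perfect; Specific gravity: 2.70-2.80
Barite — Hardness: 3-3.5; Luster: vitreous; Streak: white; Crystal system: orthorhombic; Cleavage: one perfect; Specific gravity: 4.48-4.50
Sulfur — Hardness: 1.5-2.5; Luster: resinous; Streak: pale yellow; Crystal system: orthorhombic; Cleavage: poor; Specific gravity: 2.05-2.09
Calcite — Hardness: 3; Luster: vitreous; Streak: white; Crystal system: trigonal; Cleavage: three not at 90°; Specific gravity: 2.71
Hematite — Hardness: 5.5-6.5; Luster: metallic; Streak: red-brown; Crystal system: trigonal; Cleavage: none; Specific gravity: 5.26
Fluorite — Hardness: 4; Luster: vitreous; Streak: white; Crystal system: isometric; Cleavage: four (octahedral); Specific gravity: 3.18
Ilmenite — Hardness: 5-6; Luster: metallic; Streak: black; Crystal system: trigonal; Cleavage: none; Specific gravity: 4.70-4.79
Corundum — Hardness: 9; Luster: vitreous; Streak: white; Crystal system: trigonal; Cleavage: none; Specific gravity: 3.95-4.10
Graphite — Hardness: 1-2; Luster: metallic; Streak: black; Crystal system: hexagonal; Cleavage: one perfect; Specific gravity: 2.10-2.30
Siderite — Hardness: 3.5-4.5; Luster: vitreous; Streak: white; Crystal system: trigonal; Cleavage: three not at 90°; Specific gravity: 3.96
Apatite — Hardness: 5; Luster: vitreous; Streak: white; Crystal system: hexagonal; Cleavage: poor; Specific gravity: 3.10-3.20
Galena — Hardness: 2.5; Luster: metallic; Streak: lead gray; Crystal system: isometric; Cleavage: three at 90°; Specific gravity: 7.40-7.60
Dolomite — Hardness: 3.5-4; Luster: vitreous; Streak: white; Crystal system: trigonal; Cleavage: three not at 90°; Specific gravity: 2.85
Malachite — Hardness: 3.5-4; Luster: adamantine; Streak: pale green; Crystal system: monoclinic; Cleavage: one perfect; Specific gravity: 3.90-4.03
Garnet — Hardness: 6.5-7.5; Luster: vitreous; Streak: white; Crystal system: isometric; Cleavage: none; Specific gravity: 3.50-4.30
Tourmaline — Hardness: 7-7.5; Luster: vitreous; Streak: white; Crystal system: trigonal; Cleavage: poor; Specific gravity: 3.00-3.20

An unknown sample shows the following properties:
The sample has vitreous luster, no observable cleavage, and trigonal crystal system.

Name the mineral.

Corundum

Vitreous luster: only Plagioclase, Halite, Augite, Barite, Calcite, Fluorite, Corundum, Siderite, Apatite, Dolomite, Garnet, Tourmaline remain.
No observable cleavage: leaves Corundum, Garnet.
Trigonal crystal system excludes Garnet.
Only Corundum satisfies all observations.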